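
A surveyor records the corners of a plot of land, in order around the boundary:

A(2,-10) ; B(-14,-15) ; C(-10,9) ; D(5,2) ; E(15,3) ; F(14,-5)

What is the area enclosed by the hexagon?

386.5

Apply the shoelace (surveyor's) formula: 2A = Σ (x_i·y_{i+1} − x_{i+1}·y_i), indices taken mod 6.
A→B: (2)(-15) − (-14)(-10) = -170
B→C: (-14)(9) − (-10)(-15) = -276
C→D: (-10)(2) − (5)(9) = -65
D→E: (5)(3) − (15)(2) = -15
E→F: (15)(-5) − (14)(3) = -117
F→A: (14)(-10) − (2)(-5) = -130
Σ = -773
Area = |Σ|/2 = 386.5.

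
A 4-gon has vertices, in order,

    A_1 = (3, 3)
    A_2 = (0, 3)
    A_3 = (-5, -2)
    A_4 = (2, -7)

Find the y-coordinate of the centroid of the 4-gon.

Apply the surveyor's formula. First the cross-terms c_i = x_i·y_{i+1} − x_{i+1}·y_i:
  9, 15, 39, 27  ⇒  2A = 90, A = 45.
Then Σ (y_i + y_{i+1})·c_i = -390, so ȳ = -390 / (6·45) = -13/9.

-13/9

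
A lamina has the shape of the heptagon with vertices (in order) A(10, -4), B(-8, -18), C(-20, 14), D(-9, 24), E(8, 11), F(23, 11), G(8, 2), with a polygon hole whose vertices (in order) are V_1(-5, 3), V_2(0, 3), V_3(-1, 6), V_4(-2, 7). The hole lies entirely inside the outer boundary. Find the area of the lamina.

Outer boundary:
Apply the shoelace (surveyor's) formula: 2A = Σ (x_i·y_{i+1} − x_{i+1}·y_i), indices taken mod 7.
Cross-terms: -212, -472, -354, -291, -165, -42, -52  ⇒  Σ = -1588
Area = |Σ|/2 = 794.
Hole:
Apply the shoelace formula: 2A = Σ (x_i·y_{i+1} − x_{i+1}·y_i), indices taken mod 4.
Cross-terms: -15, 3, 5, 29  ⇒  Σ = 22
Area = |Σ|/2 = 11.
Net area = 794 − 11 = 783.

783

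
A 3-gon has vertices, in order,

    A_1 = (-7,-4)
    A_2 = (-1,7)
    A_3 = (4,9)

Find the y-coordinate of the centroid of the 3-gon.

Apply the shoelace (surveyor's) formula. First the cross-terms c_i = x_i·y_{i+1} − x_{i+1}·y_i:
  -53, -37, 47  ⇒  2A = -43, A = -21.5.
Then Σ (y_i + y_{i+1})·c_i = -516, so ȳ = -516 / (6·(-21.5)) = 4.

4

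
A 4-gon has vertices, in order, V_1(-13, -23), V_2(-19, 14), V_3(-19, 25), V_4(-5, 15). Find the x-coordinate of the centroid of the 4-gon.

-1445/113

Apply the shoelace formula. First the cross-terms c_i = x_i·y_{i+1} − x_{i+1}·y_i:
  -619, -209, -160, 310  ⇒  2A = -678, A = -339.
Then Σ (x_i + x_{i+1})·c_i = 26010, so x̄ = 26010 / (6·(-339)) = -1445/113.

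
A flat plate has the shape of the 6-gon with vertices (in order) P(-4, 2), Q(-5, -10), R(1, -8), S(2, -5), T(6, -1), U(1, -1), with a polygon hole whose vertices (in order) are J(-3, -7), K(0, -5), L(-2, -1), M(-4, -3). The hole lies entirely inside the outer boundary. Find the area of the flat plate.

Outer boundary:
Cross-terms: 50, 50, 11, 28, -5, -2  ⇒  Σ = 132
Area = |Σ|/2 = 66.
Hole:
Apply Gauss's area formula: 2A = Σ (x_i·y_{i+1} − x_{i+1}·y_i), indices taken mod 4.
Σ = (15) + (-10) + (2) + (19) = 26
Area = |Σ|/2 = 13.
Net area = 66 − 13 = 53.

53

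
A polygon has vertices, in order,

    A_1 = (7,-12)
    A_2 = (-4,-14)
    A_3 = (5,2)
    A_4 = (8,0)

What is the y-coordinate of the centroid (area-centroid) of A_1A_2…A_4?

-149/21

Apply Gauss's area formula. First the cross-terms c_i = x_i·y_{i+1} − x_{i+1}·y_i:
  -146, 62, -16, -96  ⇒  2A = -196, A = -98.
Then Σ (y_i + y_{i+1})·c_i = 4172, so ȳ = 4172 / (6·(-98)) = -149/21.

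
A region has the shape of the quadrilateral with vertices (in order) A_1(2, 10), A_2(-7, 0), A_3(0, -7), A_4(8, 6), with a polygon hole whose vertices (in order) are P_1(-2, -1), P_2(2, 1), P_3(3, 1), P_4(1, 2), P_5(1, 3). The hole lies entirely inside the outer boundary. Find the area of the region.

116.5

Outer boundary:
Apply the surveyor's formula: 2A = Σ (x_i·y_{i+1} − x_{i+1}·y_i), indices taken mod 4.
Cross-terms: 70, 49, 56, 68  ⇒  Σ = 243
Area = |Σ|/2 = 121.5.
Hole:
Σ = (0) + (-1) + (5) + (1) + (5) = 10
Area = |Σ|/2 = 5.
Net area = 121.5 − 5 = 116.5.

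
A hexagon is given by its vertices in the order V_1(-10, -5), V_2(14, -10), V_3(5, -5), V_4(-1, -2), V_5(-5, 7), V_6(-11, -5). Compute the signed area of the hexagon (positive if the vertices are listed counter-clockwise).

Apply the surveyor's formula: 2A = Σ (x_i·y_{i+1} − x_{i+1}·y_i), indices taken mod 6.
Cross-terms: 170, -20, -15, -17, 102, 5  ⇒  Σ = 225
Signed area = Σ/2 = 112.5 (positive ⇒ counter-clockwise traversal).

112.5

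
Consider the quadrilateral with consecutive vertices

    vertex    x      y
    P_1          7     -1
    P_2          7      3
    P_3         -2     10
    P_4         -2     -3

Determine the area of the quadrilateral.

Apply the shoelace (surveyor's) formula: 2A = Σ (x_i·y_{i+1} − x_{i+1}·y_i), indices taken mod 4.
Cross-terms: 28, 76, 26, 23  ⇒  Σ = 153
Area = |Σ|/2 = 76.5.

76.5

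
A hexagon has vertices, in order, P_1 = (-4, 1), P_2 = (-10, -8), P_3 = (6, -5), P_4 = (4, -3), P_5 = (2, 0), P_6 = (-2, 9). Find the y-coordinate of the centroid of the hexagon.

Apply the shoelace (surveyor's) formula. First the cross-terms c_i = x_i·y_{i+1} − x_{i+1}·y_i:
  42, 98, 2, 6, 18, 34  ⇒  2A = 200, A = 100.
Then Σ (y_i + y_{i+1})·c_i = -1100, so ȳ = -1100 / (6·100) = -11/6.

-11/6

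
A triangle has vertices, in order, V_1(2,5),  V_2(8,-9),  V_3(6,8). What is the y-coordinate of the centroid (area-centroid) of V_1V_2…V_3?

4/3

Apply Gauss's area formula. First the cross-terms c_i = x_i·y_{i+1} − x_{i+1}·y_i:
  -58, 118, 14  ⇒  2A = 74, A = 37.
Then Σ (y_i + y_{i+1})·c_i = 296, so ȳ = 296 / (6·37) = 4/3.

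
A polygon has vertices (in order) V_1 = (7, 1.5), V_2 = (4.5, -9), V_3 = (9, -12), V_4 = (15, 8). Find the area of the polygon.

87.875

Cross-terms: -69.75, 27, 252, -33.5  ⇒  Σ = 175.75
Area = |Σ|/2 = 87.875.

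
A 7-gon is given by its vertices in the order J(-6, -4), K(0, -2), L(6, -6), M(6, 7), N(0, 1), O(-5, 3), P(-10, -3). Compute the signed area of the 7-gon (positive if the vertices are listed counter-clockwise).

90

Σ = (12) + (12) + (78) + (6) + (5) + (45) + (22) = 180
Signed area = Σ/2 = 90 (positive ⇒ counter-clockwise traversal).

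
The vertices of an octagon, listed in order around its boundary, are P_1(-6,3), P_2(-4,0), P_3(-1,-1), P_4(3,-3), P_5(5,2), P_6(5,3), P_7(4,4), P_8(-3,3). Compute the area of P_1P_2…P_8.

44.5

Apply Gauss's area formula: 2A = Σ (x_i·y_{i+1} − x_{i+1}·y_i), indices taken mod 8.
Σ = (12) + (4) + (6) + (21) + (5) + (8) + (24) + (9) = 89
Area = |Σ|/2 = 44.5.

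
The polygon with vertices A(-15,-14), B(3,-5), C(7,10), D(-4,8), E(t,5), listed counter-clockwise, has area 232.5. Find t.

-6

Write out the shoelace sum; only the two edges meeting at E involve t:
2·Area = [((-4)·5 − t·8) + (t·(-14) − (-15)·5)] + 278
       = -22·t + 333 = 465
⇒ t = -6.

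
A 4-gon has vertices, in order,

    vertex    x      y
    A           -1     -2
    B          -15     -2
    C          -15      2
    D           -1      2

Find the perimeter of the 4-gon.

36

|AB| = √((-14)² + (0)²) = √196 = 14
|BC| = √((0)² + (4)²) = √16 = 4
|CD| = √((14)² + (0)²) = √196 = 14
|DA| = √((0)² + (-4)²) = √16 = 4
Perimeter = 14 + 4 + 14 + 4 = 36.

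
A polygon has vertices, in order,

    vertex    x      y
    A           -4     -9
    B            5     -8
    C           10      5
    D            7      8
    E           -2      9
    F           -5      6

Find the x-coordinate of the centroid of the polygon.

245/153

Apply the surveyor's formula. First the cross-terms c_i = x_i·y_{i+1} − x_{i+1}·y_i:
  77, 105, 45, 79, 33, 69  ⇒  2A = 408, A = 204.
Then Σ (x_i + x_{i+1})·c_i = 1960, so x̄ = 1960 / (6·204) = 245/153.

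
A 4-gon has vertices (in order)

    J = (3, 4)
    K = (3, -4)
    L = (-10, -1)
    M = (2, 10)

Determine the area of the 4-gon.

Σ = (-24) + (-43) + (-98) + (-22) = -187
Area = |Σ|/2 = 93.5.

93.5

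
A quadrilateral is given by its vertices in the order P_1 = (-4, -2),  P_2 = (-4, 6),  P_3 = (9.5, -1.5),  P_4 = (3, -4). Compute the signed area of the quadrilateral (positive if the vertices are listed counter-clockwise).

-69.25

Apply the shoelace (surveyor's) formula: 2A = Σ (x_i·y_{i+1} − x_{i+1}·y_i), indices taken mod 4.
Σ = (-32) + (-51) + (-33.5) + (-22) = -138.5
Signed area = Σ/2 = -69.25 (negative ⇒ clockwise traversal).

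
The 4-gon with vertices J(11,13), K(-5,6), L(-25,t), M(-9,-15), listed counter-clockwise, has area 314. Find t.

-19

The doubled signed area Σ (x_i y_{i+1} − x_{i+1} y_i) is linear in t.
With t=0 it equals 704; the coefficient of t is 4 (from the two edges through L).
So 4·t + 704 = 2·314 = 628 ⇒ t = -19.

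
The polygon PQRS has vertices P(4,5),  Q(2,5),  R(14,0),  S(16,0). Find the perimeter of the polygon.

30

|PQ| = √((-2)² + (0)²) = √4 = 2
|QR| = √((12)² + (-5)²) = √169 = 13
|RS| = √((2)² + (0)²) = √4 = 2
|SP| = √((-12)² + (5)²) = √169 = 13
Perimeter = 2 + 13 + 2 + 13 = 30.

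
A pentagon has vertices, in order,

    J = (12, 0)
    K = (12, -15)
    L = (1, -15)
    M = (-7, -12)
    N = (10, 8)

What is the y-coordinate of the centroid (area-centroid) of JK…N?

-515/78

Apply the shoelace formula. First the cross-terms c_i = x_i·y_{i+1} − x_{i+1}·y_i:
  -180, -165, -117, 64, -96  ⇒  2A = -494, A = -247.
Then Σ (y_i + y_{i+1})·c_i = 9785, so ȳ = 9785 / (6·(-247)) = -515/78.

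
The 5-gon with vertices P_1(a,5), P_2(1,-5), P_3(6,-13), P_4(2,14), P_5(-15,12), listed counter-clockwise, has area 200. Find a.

-7

The doubled signed area Σ (x_i y_{i+1} − x_{i+1} y_i) is linear in a.
With a=0 it equals 281; the coefficient of a is -17 (from the two edges through P_1).
So -17·a + 281 = 2·200 = 400 ⇒ a = -7.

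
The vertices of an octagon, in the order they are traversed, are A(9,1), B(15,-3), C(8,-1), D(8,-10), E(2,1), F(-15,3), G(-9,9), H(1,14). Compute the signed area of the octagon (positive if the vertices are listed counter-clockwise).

Cross-terms: -42, 9, -72, 28, 21, -108, -135, -125  ⇒  Σ = -424
Signed area = Σ/2 = -212 (negative ⇒ clockwise traversal).

-212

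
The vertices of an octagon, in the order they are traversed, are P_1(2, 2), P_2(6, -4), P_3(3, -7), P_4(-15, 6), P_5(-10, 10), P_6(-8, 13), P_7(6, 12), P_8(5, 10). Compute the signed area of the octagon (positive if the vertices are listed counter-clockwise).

Apply Gauss's area formula: 2A = Σ (x_i·y_{i+1} − x_{i+1}·y_i), indices taken mod 8.
Cross-terms: -20, -30, -87, -90, -50, -174, 0, -10  ⇒  Σ = -461
Signed area = Σ/2 = -230.5 (negative ⇒ clockwise traversal).

-230.5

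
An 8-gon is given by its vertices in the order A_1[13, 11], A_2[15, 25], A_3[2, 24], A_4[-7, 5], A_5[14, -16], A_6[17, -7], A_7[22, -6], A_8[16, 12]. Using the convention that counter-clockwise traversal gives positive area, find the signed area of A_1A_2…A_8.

Apply the shoelace (surveyor's) formula: 2A = Σ (x_i·y_{i+1} − x_{i+1}·y_i), indices taken mod 8.
Σ = (160) + (310) + (178) + (42) + (174) + (52) + (360) + (20) = 1296
Signed area = Σ/2 = 648 (positive ⇒ counter-clockwise traversal).

648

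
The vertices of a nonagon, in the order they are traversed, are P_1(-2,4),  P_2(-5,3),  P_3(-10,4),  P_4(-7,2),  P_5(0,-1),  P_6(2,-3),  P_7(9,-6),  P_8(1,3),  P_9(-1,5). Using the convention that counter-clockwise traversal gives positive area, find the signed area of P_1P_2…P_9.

51.5

Cross-terms: 14, 10, 8, 7, 2, 15, 33, 8, 6  ⇒  Σ = 103
Signed area = Σ/2 = 51.5 (positive ⇒ counter-clockwise traversal).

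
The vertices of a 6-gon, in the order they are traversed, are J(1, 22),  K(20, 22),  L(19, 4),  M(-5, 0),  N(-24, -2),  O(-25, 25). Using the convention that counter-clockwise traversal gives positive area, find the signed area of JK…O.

Apply the surveyor's formula: 2A = Σ (x_i·y_{i+1} − x_{i+1}·y_i), indices taken mod 6.
J→K: (1)(22) − (20)(22) = -418
K→L: (20)(4) − (19)(22) = -338
L→M: (19)(0) − (-5)(4) = 20
M→N: (-5)(-2) − (-24)(0) = 10
N→O: (-24)(25) − (-25)(-2) = -650
O→J: (-25)(22) − (1)(25) = -575
Σ = -1951
Signed area = Σ/2 = -975.5 (negative ⇒ clockwise traversal).

-975.5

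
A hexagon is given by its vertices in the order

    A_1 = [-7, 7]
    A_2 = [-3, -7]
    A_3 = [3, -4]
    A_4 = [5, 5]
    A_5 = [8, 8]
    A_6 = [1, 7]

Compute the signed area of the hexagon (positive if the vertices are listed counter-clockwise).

121

Apply the surveyor's formula: 2A = Σ (x_i·y_{i+1} − x_{i+1}·y_i), indices taken mod 6.
Σ = (70) + (33) + (35) + (0) + (48) + (56) = 242
Signed area = Σ/2 = 121 (positive ⇒ counter-clockwise traversal).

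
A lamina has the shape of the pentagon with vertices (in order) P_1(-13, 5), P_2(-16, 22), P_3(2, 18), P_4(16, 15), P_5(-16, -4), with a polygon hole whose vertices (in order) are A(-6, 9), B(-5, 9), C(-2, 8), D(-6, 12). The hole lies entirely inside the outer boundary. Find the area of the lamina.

Outer boundary:
P_1→P_2: (-13)(22) − (-16)(5) = -206
P_2→P_3: (-16)(18) − (2)(22) = -332
P_3→P_4: (2)(15) − (16)(18) = -258
P_4→P_5: (16)(-4) − (-16)(15) = 176
P_5→P_1: (-16)(5) − (-13)(-4) = -132
Σ = -752
Area = |Σ|/2 = 376.
Hole:
Σ = (-9) + (-22) + (24) + (18) = 11
Area = |Σ|/2 = 5.5.
Net area = 376 − 5.5 = 370.5.

370.5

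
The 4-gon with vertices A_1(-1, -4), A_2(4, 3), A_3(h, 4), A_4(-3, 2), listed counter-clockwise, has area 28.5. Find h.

-2

Write out the shoelace sum; only the two edges meeting at A_3 involve h:
2·Area = [(4·4 − h·3) + (h·2 − (-3)·4)] + 27
       = -1·h + 55 = 57
⇒ h = -2.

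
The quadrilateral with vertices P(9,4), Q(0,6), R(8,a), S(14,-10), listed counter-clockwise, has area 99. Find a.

-9

Write out the shoelace sum; only the two edges meeting at R involve a:
2·Area = [(0·a − 8·6) + (8·(-10) − 14·a)] + 200
       = -14·a + 72 = 198
⇒ a = -9.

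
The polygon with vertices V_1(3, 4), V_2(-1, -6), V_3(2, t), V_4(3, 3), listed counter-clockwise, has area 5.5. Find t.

Write out the shoelace sum; only the two edges meeting at V_3 involve t:
2·Area = [((-1)·t − 2·(-6)) + (2·3 − 3·t)] + -11
       = -4·t + 7 = 11
⇒ t = -1.

-1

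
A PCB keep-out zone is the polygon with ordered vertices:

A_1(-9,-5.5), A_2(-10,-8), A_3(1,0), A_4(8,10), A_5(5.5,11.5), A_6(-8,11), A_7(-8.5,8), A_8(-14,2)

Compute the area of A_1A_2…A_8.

222

Cross-terms: 17, 8, 10, 37, 152.5, 29.5, 95, 95  ⇒  Σ = 444
Area = |Σ|/2 = 222.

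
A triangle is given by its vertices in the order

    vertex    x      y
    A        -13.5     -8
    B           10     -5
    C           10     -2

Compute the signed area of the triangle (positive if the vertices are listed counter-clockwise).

35.25

Apply the surveyor's formula: 2A = Σ (x_i·y_{i+1} − x_{i+1}·y_i), indices taken mod 3.
Σ = (147.5) + (30) + (-107) = 70.5
Signed area = Σ/2 = 35.25 (positive ⇒ counter-clockwise traversal).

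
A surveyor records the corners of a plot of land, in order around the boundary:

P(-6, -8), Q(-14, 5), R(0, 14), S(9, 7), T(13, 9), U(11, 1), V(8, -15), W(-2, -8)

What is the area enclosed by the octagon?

Apply the surveyor's formula: 2A = Σ (x_i·y_{i+1} − x_{i+1}·y_i), indices taken mod 8.
Σ = (-142) + (-196) + (-126) + (-10) + (-86) + (-173) + (-94) + (-32) = -859
Area = |Σ|/2 = 429.5.

429.5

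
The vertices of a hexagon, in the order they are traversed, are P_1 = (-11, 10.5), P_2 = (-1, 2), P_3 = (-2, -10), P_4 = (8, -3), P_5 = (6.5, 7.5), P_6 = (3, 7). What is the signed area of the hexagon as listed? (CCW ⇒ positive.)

P_1→P_2: (-11)(2) − (-1)(10.5) = -11.5
P_2→P_3: (-1)(-10) − (-2)(2) = 14
P_3→P_4: (-2)(-3) − (8)(-10) = 86
P_4→P_5: (8)(7.5) − (6.5)(-3) = 79.5
P_5→P_6: (6.5)(7) − (3)(7.5) = 23
P_6→P_1: (3)(10.5) − (-11)(7) = 108.5
Σ = 299.5
Signed area = Σ/2 = 149.75 (positive ⇒ counter-clockwise traversal).

149.75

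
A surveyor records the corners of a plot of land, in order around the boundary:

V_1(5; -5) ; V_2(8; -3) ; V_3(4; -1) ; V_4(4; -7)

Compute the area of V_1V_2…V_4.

10

Cross-terms: 25, 4, -24, 15  ⇒  Σ = 20
Area = |Σ|/2 = 10.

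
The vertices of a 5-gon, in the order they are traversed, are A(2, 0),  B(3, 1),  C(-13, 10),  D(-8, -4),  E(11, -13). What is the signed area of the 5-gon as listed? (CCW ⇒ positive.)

Apply the shoelace formula: 2A = Σ (x_i·y_{i+1} − x_{i+1}·y_i), indices taken mod 5.
Σ = (2) + (43) + (132) + (148) + (26) = 351
Signed area = Σ/2 = 175.5 (positive ⇒ counter-clockwise traversal).

175.5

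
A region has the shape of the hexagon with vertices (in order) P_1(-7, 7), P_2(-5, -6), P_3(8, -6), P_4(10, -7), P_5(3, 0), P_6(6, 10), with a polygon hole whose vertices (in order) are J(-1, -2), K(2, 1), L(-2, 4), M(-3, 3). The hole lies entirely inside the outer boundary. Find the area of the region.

Outer boundary:
Apply the shoelace (surveyor's) formula: 2A = Σ (x_i·y_{i+1} − x_{i+1}·y_i), indices taken mod 6.
Cross-terms: 77, 78, 4, 21, 30, 112  ⇒  Σ = 322
Area = |Σ|/2 = 161.
Hole:
Apply the surveyor's formula: 2A = Σ (x_i·y_{i+1} − x_{i+1}·y_i), indices taken mod 4.
J→K: (-1)(1) − (2)(-2) = 3
K→L: (2)(4) − (-2)(1) = 10
L→M: (-2)(3) − (-3)(4) = 6
M→J: (-3)(-2) − (-1)(3) = 9
Σ = 28
Area = |Σ|/2 = 14.
Net area = 161 − 14 = 147.

147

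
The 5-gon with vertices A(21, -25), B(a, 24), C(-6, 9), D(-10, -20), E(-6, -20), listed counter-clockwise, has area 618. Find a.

-8

The doubled signed area Σ (x_i y_{i+1} − x_{i+1} y_i) is linear in a.
With a=0 it equals 1508; the coefficient of a is 34 (from the two edges through B).
So 34·a + 1508 = 2·618 = 1236 ⇒ a = -8.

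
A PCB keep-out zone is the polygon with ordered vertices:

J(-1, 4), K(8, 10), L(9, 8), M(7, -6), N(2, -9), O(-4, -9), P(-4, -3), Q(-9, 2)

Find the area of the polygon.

Σ = (-42) + (-26) + (-110) + (-51) + (-54) + (-24) + (-35) + (-34) = -376
Area = |Σ|/2 = 188.

188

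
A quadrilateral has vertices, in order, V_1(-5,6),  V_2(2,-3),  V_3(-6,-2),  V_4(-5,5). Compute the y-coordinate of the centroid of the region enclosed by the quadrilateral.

7/24

Apply the shoelace formula. First the cross-terms c_i = x_i·y_{i+1} − x_{i+1}·y_i:
  3, -22, -40, -5  ⇒  2A = -64, A = -32.
Then Σ (y_i + y_{i+1})·c_i = -56, so ȳ = -56 / (6·(-32)) = 7/24.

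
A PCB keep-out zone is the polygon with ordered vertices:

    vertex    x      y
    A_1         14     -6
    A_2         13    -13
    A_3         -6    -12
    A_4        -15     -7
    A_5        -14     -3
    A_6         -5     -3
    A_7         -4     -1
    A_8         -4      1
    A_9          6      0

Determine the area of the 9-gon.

279.5

Σ = (-104) + (-234) + (-138) + (-53) + (27) + (-7) + (-8) + (-6) + (-36) = -559
Area = |Σ|/2 = 279.5.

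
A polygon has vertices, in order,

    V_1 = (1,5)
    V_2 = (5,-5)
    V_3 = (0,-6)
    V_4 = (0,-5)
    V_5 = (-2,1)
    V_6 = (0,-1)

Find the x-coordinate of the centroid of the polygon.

Apply the shoelace (surveyor's) formula. First the cross-terms c_i = x_i·y_{i+1} − x_{i+1}·y_i:
  -30, -30, 0, -10, 2, 1  ⇒  2A = -67, A = -33.5.
Then Σ (x_i + x_{i+1})·c_i = -313, so x̄ = -313 / (6·(-33.5)) = 313/201.

313/201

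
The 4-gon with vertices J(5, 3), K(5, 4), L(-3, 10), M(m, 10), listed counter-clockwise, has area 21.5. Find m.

Write out the shoelace sum; only the two edges meeting at M involve m:
2·Area = [((-3)·10 − m·10) + (m·3 − 5·10)] + 67
       = -7·m + -13 = 43
⇒ m = -8.

-8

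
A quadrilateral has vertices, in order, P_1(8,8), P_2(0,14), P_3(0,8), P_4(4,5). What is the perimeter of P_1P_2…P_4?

26

|P_1P_2| = √((-8)² + (6)²) = √100 = 10
|P_2P_3| = √((0)² + (-6)²) = √36 = 6
|P_3P_4| = √((4)² + (-3)²) = √25 = 5
|P_4P_1| = √((4)² + (3)²) = √25 = 5
Perimeter = 10 + 6 + 5 + 5 = 26.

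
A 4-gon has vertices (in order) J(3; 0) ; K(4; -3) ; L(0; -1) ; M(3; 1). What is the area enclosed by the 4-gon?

6.5

Apply the shoelace formula: 2A = Σ (x_i·y_{i+1} − x_{i+1}·y_i), indices taken mod 4.
Σ = (-9) + (-4) + (3) + (-3) = -13
Area = |Σ|/2 = 6.5.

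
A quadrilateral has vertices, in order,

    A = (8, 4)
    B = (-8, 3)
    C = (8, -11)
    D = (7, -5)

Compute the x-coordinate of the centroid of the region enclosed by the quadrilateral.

Apply the shoelace (surveyor's) formula. First the cross-terms c_i = x_i·y_{i+1} − x_{i+1}·y_i:
  56, 64, 37, 68  ⇒  2A = 225, A = 112.5.
Then Σ (x_i + x_{i+1})·c_i = 1575, so x̄ = 1575 / (6·112.5) = 7/3.

7/3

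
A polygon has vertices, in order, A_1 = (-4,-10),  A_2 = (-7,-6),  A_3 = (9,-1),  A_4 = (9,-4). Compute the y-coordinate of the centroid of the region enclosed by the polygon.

Apply the shoelace formula. First the cross-terms c_i = x_i·y_{i+1} − x_{i+1}·y_i:
  -46, 61, -27, -106  ⇒  2A = -118, A = -59.
Then Σ (y_i + y_{i+1})·c_i = 1928, so ȳ = 1928 / (6·(-59)) = -964/177.

-964/177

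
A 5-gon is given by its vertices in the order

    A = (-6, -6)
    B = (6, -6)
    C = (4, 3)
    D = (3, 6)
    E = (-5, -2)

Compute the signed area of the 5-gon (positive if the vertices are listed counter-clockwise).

Apply the shoelace (surveyor's) formula: 2A = Σ (x_i·y_{i+1} − x_{i+1}·y_i), indices taken mod 5.
Σ = (72) + (42) + (15) + (24) + (18) = 171
Signed area = Σ/2 = 85.5 (positive ⇒ counter-clockwise traversal).

85.5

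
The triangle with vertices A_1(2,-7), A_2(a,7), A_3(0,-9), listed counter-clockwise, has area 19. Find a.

The doubled signed area Σ (x_i y_{i+1} − x_{i+1} y_i) is linear in a.
With a=0 it equals 32; the coefficient of a is -2 (from the two edges through A_2).
So -2·a + 32 = 2·19 = 38 ⇒ a = -3.

-3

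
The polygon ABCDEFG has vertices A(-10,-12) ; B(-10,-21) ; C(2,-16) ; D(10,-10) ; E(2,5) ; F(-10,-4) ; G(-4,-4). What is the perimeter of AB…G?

|AB| = √((0)² + (-9)²) = √81 = 9
|BC| = √((12)² + (5)²) = √169 = 13
|CD| = √((8)² + (6)²) = √100 = 10
|DE| = √((-8)² + (15)²) = √289 = 17
|EF| = √((-12)² + (-9)²) = √225 = 15
|FG| = √((6)² + (0)²) = √36 = 6
|GA| = √((-6)² + (-8)²) = √100 = 10
Perimeter = 9 + 13 + 10 + 17 + 15 + 6 + 10 = 80.

80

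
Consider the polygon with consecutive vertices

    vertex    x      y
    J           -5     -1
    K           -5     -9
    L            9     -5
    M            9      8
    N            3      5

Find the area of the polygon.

Σ = (40) + (106) + (117) + (21) + (22) = 306
Area = |Σ|/2 = 153.

153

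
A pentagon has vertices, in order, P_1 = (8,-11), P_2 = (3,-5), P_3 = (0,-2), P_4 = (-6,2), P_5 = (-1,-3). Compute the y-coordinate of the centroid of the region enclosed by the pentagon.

Apply Gauss's area formula. First the cross-terms c_i = x_i·y_{i+1} − x_{i+1}·y_i:
  -7, -6, -12, 20, 35  ⇒  2A = 30, A = 15.
Then Σ (y_i + y_{i+1})·c_i = -356, so ȳ = -356 / (6·15) = -178/45.

-178/45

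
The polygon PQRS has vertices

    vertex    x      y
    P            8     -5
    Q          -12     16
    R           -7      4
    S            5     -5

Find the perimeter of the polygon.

|PQ| = √((-20)² + (21)²) = √841 = 29
|QR| = √((5)² + (-12)²) = √169 = 13
|RS| = √((12)² + (-9)²) = √225 = 15
|SP| = √((3)² + (0)²) = √9 = 3
Perimeter = 29 + 13 + 15 + 3 = 60.

60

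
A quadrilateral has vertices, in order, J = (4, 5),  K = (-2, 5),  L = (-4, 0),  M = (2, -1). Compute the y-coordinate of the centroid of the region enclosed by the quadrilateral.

Apply the shoelace formula. First the cross-terms c_i = x_i·y_{i+1} − x_{i+1}·y_i:
  30, 20, 4, 14  ⇒  2A = 68, A = 34.
Then Σ (y_i + y_{i+1})·c_i = 452, so ȳ = 452 / (6·34) = 113/51.

113/51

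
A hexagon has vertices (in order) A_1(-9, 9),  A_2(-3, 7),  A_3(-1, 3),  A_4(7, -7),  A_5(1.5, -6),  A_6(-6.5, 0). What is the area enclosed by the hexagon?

Cross-terms: -36, -2, -14, -31.5, -39, -58.5  ⇒  Σ = -181
Area = |Σ|/2 = 90.5.

90.5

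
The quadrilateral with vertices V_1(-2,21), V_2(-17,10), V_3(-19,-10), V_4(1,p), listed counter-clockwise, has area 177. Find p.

The doubled signed area Σ (x_i y_{i+1} − x_{i+1} y_i) is linear in p.
With p=0 it equals 728; the coefficient of p is -17 (from the two edges through V_4).
So -17·p + 728 = 2·177 = 354 ⇒ p = 22.

22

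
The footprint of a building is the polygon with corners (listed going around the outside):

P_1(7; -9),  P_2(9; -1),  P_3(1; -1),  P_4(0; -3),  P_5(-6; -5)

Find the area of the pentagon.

67

Apply the surveyor's formula: 2A = Σ (x_i·y_{i+1} − x_{i+1}·y_i), indices taken mod 5.
Σ = (74) + (-8) + (-3) + (-18) + (89) = 134
Area = |Σ|/2 = 67.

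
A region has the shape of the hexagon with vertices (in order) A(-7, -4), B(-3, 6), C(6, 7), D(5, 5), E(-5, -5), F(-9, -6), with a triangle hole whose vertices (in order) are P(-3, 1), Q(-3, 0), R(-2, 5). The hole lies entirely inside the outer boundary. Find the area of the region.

Outer boundary:
Apply the shoelace (surveyor's) formula: 2A = Σ (x_i·y_{i+1} − x_{i+1}·y_i), indices taken mod 6.
Σ = (-54) + (-57) + (-5) + (0) + (-15) + (-6) = -137
Area = |Σ|/2 = 68.5.
Hole:
Σ = (3) + (-15) + (13) = 1
Area = |Σ|/2 = 0.5.
Net area = 68.5 − 0.5 = 68.

68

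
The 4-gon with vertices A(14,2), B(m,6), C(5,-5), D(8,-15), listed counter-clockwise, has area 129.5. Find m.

-2

Write out the shoelace sum; only the two edges meeting at B involve m:
2·Area = [(14·6 − m·2) + (m·(-5) − 5·6)] + 191
       = -7·m + 245 = 259
⇒ m = -2.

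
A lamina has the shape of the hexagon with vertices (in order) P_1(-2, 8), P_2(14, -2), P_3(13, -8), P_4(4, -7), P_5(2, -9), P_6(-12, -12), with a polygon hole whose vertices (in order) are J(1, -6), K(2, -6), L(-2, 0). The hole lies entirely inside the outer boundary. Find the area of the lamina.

Outer boundary:
Apply the surveyor's formula: 2A = Σ (x_i·y_{i+1} − x_{i+1}·y_i), indices taken mod 6.
Cross-terms: -108, -86, -59, -22, -132, -120  ⇒  Σ = -527
Area = |Σ|/2 = 263.5.
Hole:
Apply the shoelace formula: 2A = Σ (x_i·y_{i+1} − x_{i+1}·y_i), indices taken mod 3.
Σ = (6) + (-12) + (12) = 6
Area = |Σ|/2 = 3.
Net area = 263.5 − 3 = 260.5.

260.5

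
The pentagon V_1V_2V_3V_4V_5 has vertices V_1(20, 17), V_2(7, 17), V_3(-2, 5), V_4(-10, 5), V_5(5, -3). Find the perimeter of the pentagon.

78

|V_1V_2| = √((-13)² + (0)²) = √169 = 13
|V_2V_3| = √((-9)² + (-12)²) = √225 = 15
|V_3V_4| = √((-8)² + (0)²) = √64 = 8
|V_4V_5| = √((15)² + (-8)²) = √289 = 17
|V_5V_1| = √((15)² + (20)²) = √625 = 25
Perimeter = 13 + 15 + 8 + 17 + 25 = 78.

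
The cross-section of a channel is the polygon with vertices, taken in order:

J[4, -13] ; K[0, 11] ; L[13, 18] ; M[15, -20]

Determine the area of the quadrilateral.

Apply Gauss's area formula: 2A = Σ (x_i·y_{i+1} − x_{i+1}·y_i), indices taken mod 4.
J→K: (4)(11) − (0)(-13) = 44
K→L: (0)(18) − (13)(11) = -143
L→M: (13)(-20) − (15)(18) = -530
M→J: (15)(-13) − (4)(-20) = -115
Σ = -744
Area = |Σ|/2 = 372.

372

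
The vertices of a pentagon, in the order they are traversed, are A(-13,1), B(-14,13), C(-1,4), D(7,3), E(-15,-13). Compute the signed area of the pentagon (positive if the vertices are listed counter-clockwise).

Apply the surveyor's formula: 2A = Σ (x_i·y_{i+1} − x_{i+1}·y_i), indices taken mod 5.
Σ = (-155) + (-43) + (-31) + (-46) + (-184) = -459
Signed area = Σ/2 = -229.5 (negative ⇒ clockwise traversal).

-229.5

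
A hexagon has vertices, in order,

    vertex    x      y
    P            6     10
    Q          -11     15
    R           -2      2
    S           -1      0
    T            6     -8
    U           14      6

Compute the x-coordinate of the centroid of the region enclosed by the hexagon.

Apply the shoelace (surveyor's) formula. First the cross-terms c_i = x_i·y_{i+1} − x_{i+1}·y_i:
  200, 8, 2, 8, 148, 104  ⇒  2A = 470, A = 235.
Then Σ (x_i + x_{i+1})·c_i = 3970, so x̄ = 3970 / (6·235) = 397/141.

397/141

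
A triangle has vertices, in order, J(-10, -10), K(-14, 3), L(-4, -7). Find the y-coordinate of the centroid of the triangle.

Apply the shoelace (surveyor's) formula. First the cross-terms c_i = x_i·y_{i+1} − x_{i+1}·y_i:
  -170, 110, -30  ⇒  2A = -90, A = -45.
Then Σ (y_i + y_{i+1})·c_i = 1260, so ȳ = 1260 / (6·(-45)) = -14/3.

-14/3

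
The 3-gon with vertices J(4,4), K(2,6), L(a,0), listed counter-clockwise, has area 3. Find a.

5

The doubled signed area Σ (x_i y_{i+1} − x_{i+1} y_i) is linear in a.
With a=0 it equals 16; the coefficient of a is -2 (from the two edges through L).
So -2·a + 16 = 2·3 = 6 ⇒ a = 5.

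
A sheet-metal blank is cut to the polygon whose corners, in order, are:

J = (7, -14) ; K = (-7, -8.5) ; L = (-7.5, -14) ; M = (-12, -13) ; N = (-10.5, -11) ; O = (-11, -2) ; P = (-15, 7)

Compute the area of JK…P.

Apply Gauss's area formula: 2A = Σ (x_i·y_{i+1} − x_{i+1}·y_i), indices taken mod 7.
Σ = (-157.5) + (34.25) + (-70.5) + (-4.5) + (-100) + (-107) + (161) = -244.25
Area = |Σ|/2 = 122.125.

122.125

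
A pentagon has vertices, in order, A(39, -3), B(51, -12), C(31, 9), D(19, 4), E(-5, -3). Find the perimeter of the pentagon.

|AB| = √((12)² + (-9)²) = √225 = 15
|BC| = √((-20)² + (21)²) = √841 = 29
|CD| = √((-12)² + (-5)²) = √169 = 13
|DE| = √((-24)² + (-7)²) = √625 = 25
|EA| = √((44)² + (0)²) = √1936 = 44
Perimeter = 15 + 29 + 13 + 25 + 44 = 126.

126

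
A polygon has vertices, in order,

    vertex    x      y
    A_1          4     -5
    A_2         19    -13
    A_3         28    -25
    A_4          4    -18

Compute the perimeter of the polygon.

|A_1A_2| = √((15)² + (-8)²) = √289 = 17
|A_2A_3| = √((9)² + (-12)²) = √225 = 15
|A_3A_4| = √((-24)² + (7)²) = √625 = 25
|A_4A_1| = √((0)² + (13)²) = √169 = 13
Perimeter = 17 + 15 + 25 + 13 = 70.

70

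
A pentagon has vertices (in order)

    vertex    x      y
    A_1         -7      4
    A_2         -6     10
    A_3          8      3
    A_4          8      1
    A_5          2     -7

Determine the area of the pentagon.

129.5

Apply the shoelace (surveyor's) formula: 2A = Σ (x_i·y_{i+1} − x_{i+1}·y_i), indices taken mod 5.
A_1→A_2: (-7)(10) − (-6)(4) = -46
A_2→A_3: (-6)(3) − (8)(10) = -98
A_3→A_4: (8)(1) − (8)(3) = -16
A_4→A_5: (8)(-7) − (2)(1) = -58
A_5→A_1: (2)(4) − (-7)(-7) = -41
Σ = -259
Area = |Σ|/2 = 129.5.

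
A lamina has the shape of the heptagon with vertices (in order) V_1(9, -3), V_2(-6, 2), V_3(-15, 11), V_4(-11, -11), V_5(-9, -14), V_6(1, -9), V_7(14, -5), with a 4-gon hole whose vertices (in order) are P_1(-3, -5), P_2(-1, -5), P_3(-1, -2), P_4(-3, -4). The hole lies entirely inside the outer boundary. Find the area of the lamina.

258

Outer boundary:
Apply Gauss's area formula: 2A = Σ (x_i·y_{i+1} − x_{i+1}·y_i), indices taken mod 7.
V_1→V_2: (9)(2) − (-6)(-3) = 0
V_2→V_3: (-6)(11) − (-15)(2) = -36
V_3→V_4: (-15)(-11) − (-11)(11) = 286
V_4→V_5: (-11)(-14) − (-9)(-11) = 55
V_5→V_6: (-9)(-9) − (1)(-14) = 95
V_6→V_7: (1)(-5) − (14)(-9) = 121
V_7→V_1: (14)(-3) − (9)(-5) = 3
Σ = 524
Area = |Σ|/2 = 262.
Hole:
Apply the shoelace (surveyor's) formula: 2A = Σ (x_i·y_{i+1} − x_{i+1}·y_i), indices taken mod 4.
P_1→P_2: (-3)(-5) − (-1)(-5) = 10
P_2→P_3: (-1)(-2) − (-1)(-5) = -3
P_3→P_4: (-1)(-4) − (-3)(-2) = -2
P_4→P_1: (-3)(-5) − (-3)(-4) = 3
Σ = 8
Area = |Σ|/2 = 4.
Net area = 262 − 4 = 258.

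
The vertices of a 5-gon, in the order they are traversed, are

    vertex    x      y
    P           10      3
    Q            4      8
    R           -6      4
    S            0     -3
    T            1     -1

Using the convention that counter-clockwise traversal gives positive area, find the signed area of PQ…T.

83

Σ = (68) + (64) + (18) + (3) + (13) = 166
Signed area = Σ/2 = 83 (positive ⇒ counter-clockwise traversal).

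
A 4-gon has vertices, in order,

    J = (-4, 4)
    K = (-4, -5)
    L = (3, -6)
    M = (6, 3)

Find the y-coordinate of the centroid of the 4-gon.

-29/39

Apply the shoelace (surveyor's) formula. First the cross-terms c_i = x_i·y_{i+1} − x_{i+1}·y_i:
  36, 39, 45, 36  ⇒  2A = 156, A = 78.
Then Σ (y_i + y_{i+1})·c_i = -348, so ȳ = -348 / (6·78) = -29/39.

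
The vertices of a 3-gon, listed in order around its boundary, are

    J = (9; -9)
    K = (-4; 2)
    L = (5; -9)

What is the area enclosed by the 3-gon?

Cross-terms: -18, 26, 36  ⇒  Σ = 44
Area = |Σ|/2 = 22.

22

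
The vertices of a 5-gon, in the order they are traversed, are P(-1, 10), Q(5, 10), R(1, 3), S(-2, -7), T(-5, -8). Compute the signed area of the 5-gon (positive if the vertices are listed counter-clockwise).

-66.5

Σ = (-60) + (5) + (-1) + (-19) + (-58) = -133
Signed area = Σ/2 = -66.5 (negative ⇒ clockwise traversal).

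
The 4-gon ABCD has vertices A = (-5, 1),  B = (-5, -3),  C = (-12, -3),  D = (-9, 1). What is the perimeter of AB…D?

20

|AB| = √((0)² + (-4)²) = √16 = 4
|BC| = √((-7)² + (0)²) = √49 = 7
|CD| = √((3)² + (4)²) = √25 = 5
|DA| = √((4)² + (0)²) = √16 = 4
Perimeter = 4 + 7 + 5 + 4 = 20.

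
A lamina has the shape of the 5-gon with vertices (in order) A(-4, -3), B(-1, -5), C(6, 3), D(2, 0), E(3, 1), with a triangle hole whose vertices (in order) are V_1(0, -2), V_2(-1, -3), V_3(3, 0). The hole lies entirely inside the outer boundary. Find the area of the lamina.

17

Outer boundary:
Apply the shoelace (surveyor's) formula: 2A = Σ (x_i·y_{i+1} − x_{i+1}·y_i), indices taken mod 5.
Σ = (17) + (27) + (-6) + (2) + (-5) = 35
Area = |Σ|/2 = 17.5.
Hole:
Σ = (-2) + (9) + (-6) = 1
Area = |Σ|/2 = 0.5.
Net area = 17.5 − 0.5 = 17.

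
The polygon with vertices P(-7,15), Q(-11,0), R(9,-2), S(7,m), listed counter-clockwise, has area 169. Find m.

The doubled signed area Σ (x_i y_{i+1} − x_{i+1} y_i) is linear in m.
With m=0 it equals 306; the coefficient of m is 16 (from the two edges through S).
So 16·m + 306 = 2·169 = 338 ⇒ m = 2.

2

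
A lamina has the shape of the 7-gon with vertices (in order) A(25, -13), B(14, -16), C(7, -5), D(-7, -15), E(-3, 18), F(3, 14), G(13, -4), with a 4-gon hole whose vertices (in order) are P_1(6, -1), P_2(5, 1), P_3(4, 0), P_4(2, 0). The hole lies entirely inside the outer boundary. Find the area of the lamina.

420.5

Outer boundary:
Apply the surveyor's formula: 2A = Σ (x_i·y_{i+1} − x_{i+1}·y_i), indices taken mod 7.
Cross-terms: -218, 42, -140, -171, -96, -194, -69  ⇒  Σ = -846
Area = |Σ|/2 = 423.
Hole:
Apply Gauss's area formula: 2A = Σ (x_i·y_{i+1} − x_{i+1}·y_i), indices taken mod 4.
P_1→P_2: (6)(1) − (5)(-1) = 11
P_2→P_3: (5)(0) − (4)(1) = -4
P_3→P_4: (4)(0) − (2)(0) = 0
P_4→P_1: (2)(-1) − (6)(0) = -2
Σ = 5
Area = |Σ|/2 = 2.5.
Net area = 423 − 2.5 = 420.5.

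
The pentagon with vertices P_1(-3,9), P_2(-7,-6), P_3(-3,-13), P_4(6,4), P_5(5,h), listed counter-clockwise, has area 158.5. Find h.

Write out the shoelace sum; only the two edges meeting at P_5 involve h:
2·Area = [(6·h − 5·4) + (5·9 − (-3)·h)] + 220
       = 9·h + 245 = 317
⇒ h = 8.

8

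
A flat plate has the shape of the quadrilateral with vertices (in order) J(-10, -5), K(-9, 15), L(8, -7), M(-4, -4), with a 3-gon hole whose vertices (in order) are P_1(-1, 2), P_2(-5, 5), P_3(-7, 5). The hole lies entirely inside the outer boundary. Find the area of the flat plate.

Outer boundary:
J→K: (-10)(15) − (-9)(-5) = -195
K→L: (-9)(-7) − (8)(15) = -57
L→M: (8)(-4) − (-4)(-7) = -60
M→J: (-4)(-5) − (-10)(-4) = -20
Σ = -332
Area = |Σ|/2 = 166.
Hole:
Apply the shoelace (surveyor's) formula: 2A = Σ (x_i·y_{i+1} − x_{i+1}·y_i), indices taken mod 3.
Cross-terms: 5, 10, -9  ⇒  Σ = 6
Area = |Σ|/2 = 3.
Net area = 166 − 3 = 163.

163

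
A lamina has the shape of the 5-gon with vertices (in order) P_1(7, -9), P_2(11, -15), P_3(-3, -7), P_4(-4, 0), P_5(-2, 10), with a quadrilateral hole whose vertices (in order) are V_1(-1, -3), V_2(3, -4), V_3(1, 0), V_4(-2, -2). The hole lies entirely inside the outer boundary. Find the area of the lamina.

114.5

Outer boundary:
Apply the shoelace (surveyor's) formula: 2A = Σ (x_i·y_{i+1} − x_{i+1}·y_i), indices taken mod 5.
P_1→P_2: (7)(-15) − (11)(-9) = -6
P_2→P_3: (11)(-7) − (-3)(-15) = -122
P_3→P_4: (-3)(0) − (-4)(-7) = -28
P_4→P_5: (-4)(10) − (-2)(0) = -40
P_5→P_1: (-2)(-9) − (7)(10) = -52
Σ = -248
Area = |Σ|/2 = 124.
Hole:
V_1→V_2: (-1)(-4) − (3)(-3) = 13
V_2→V_3: (3)(0) − (1)(-4) = 4
V_3→V_4: (1)(-2) − (-2)(0) = -2
V_4→V_1: (-2)(-3) − (-1)(-2) = 4
Σ = 19
Area = |Σ|/2 = 9.5.
Net area = 124 − 9.5 = 114.5.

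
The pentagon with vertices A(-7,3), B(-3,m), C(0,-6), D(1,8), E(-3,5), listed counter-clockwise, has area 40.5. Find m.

1

Write out the shoelace sum; only the two edges meeting at B involve m:
2·Area = [((-7)·m − (-3)·3) + ((-3)·(-6) − 0·m)] + 61
       = -7·m + 88 = 81
⇒ m = 1.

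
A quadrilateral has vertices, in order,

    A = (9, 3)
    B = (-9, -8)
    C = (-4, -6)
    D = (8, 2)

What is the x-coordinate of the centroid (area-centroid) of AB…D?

Apply the shoelace formula. First the cross-terms c_i = x_i·y_{i+1} − x_{i+1}·y_i:
  -45, 22, 40, 6  ⇒  2A = 23, A = 11.5.
Then Σ (x_i + x_{i+1})·c_i = -24, so x̄ = -24 / (6·11.5) = -8/23.

-8/23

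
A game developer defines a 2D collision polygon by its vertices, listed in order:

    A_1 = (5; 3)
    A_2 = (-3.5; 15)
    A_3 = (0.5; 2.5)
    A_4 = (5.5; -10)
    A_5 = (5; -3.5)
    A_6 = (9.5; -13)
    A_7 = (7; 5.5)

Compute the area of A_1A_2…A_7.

Apply the surveyor's formula: 2A = Σ (x_i·y_{i+1} − x_{i+1}·y_i), indices taken mod 7.
Σ = (85.5) + (-16.25) + (-18.75) + (30.75) + (-31.75) + (143.25) + (-6.5) = 186.25
Area = |Σ|/2 = 93.125.

93.125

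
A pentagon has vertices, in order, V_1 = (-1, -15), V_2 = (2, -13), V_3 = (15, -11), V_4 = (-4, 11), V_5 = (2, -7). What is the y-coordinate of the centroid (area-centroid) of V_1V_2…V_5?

-251/51

Apply the shoelace formula. First the cross-terms c_i = x_i·y_{i+1} − x_{i+1}·y_i:
  43, 173, 121, 6, -37  ⇒  2A = 306, A = 153.
Then Σ (y_i + y_{i+1})·c_i = -4518, so ȳ = -4518 / (6·153) = -251/51.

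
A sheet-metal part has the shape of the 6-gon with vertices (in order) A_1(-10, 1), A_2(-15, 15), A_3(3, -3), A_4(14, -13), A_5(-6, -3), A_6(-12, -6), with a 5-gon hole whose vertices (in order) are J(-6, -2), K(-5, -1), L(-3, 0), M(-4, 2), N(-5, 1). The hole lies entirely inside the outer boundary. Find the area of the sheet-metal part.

Outer boundary:
Apply the surveyor's formula: 2A = Σ (x_i·y_{i+1} − x_{i+1}·y_i), indices taken mod 6.
Cross-terms: -135, 0, 3, -120, 0, -72  ⇒  Σ = -324
Area = |Σ|/2 = 162.
Hole:
Apply Gauss's area formula: 2A = Σ (x_i·y_{i+1} − x_{i+1}·y_i), indices taken mod 5.
J→K: (-6)(-1) − (-5)(-2) = -4
K→L: (-5)(0) − (-3)(-1) = -3
L→M: (-3)(2) − (-4)(0) = -6
M→N: (-4)(1) − (-5)(2) = 6
N→J: (-5)(-2) − (-6)(1) = 16
Σ = 9
Area = |Σ|/2 = 4.5.
Net area = 162 − 4.5 = 157.5.

157.5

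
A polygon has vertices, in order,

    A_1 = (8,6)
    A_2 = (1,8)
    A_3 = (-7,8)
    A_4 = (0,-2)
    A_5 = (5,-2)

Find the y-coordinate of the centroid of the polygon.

Apply the shoelace formula. First the cross-terms c_i = x_i·y_{i+1} − x_{i+1}·y_i:
  58, 64, 14, 10, 46  ⇒  2A = 192, A = 96.
Then Σ (y_i + y_{i+1})·c_i = 2064, so ȳ = 2064 / (6·96) = 43/12.

43/12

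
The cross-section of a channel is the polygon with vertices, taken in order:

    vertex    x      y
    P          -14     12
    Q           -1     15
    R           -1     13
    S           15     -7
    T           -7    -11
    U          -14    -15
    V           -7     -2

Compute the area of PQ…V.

418

Σ = (-198) + (2) + (-188) + (-214) + (-49) + (-77) + (-112) = -836
Area = |Σ|/2 = 418.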